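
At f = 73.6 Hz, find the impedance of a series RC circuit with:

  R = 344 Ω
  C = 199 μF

Step 1 — Angular frequency: ω = 2π·f = 2π·73.6 = 462.4 rad/s.
Step 2 — Component impedances:
  R: Z = R = 344 Ω
  C: Z = 1/(jωC) = -j/(ω·C) = 0 - j10.87 Ω
Step 3 — Series combination: Z_total = R + C = 344 - j10.87 Ω = 344.2∠-1.8° Ω.

Z = 344 - j10.87 Ω = 344.2∠-1.8° Ω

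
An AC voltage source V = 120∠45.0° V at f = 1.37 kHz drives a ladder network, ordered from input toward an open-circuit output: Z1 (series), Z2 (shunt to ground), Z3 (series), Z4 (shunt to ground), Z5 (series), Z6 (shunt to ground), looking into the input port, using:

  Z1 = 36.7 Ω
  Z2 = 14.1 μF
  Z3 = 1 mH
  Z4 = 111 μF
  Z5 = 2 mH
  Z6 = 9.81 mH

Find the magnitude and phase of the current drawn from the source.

Step 1 — Angular frequency: ω = 2π·f = 2π·1370 = 8608 rad/s.
Step 2 — Component impedances:
  Z1: Z = R = 36.7 Ω
  Z2: Z = 1/(jωC) = -j/(ω·C) = 0 - j8.239 Ω
  Z3: Z = jωL = j·8608·0.001 = 0 + j8.608 Ω
  Z4: Z = 1/(jωC) = -j/(ω·C) = 0 - j1.047 Ω
  Z5: Z = jωL = j·8608·0.002 = 0 + j17.22 Ω
  Z6: Z = jωL = j·8608·0.00981 = 0 + j84.44 Ω
Step 3 — Ladder network (open output): work backward from the far end, alternating series and parallel combinations. Z_in = 36.7 + j90.34 Ω = 97.51∠67.9° Ω.
Step 4 — Source phasor: V = 120∠45.0° V = 84.85 + j84.85 V.
Step 5 — Ohm's law: I = V / Z_total = (84.85 + j84.85) / (36.7 + j90.34) = 1.134 - j0.4787 A.
Step 6 — Convert to polar: |I| = 1.231 A, ∠I = -22.9°.

I = 1.231∠-22.9° A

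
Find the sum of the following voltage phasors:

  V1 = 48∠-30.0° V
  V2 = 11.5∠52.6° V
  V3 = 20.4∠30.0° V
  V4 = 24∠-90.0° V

Step 1 — Convert each phasor to rectangular form:
  V1 = 48·(cos(-30.0°) + j·sin(-30.0°)) = 41.57 - j24 V
  V2 = 11.5·(cos(52.6°) + j·sin(52.6°)) = 6.985 + j9.136 V
  V3 = 20.4·(cos(30.0°) + j·sin(30.0°)) = 17.67 + j10.2 V
  V4 = 24·(cos(-90.0°) + j·sin(-90.0°)) = 0 - j24 V
Step 2 — Sum components: V_total = 66.22 - j28.66 V.
Step 3 — Convert to polar: |V_total| = 72.16 V, ∠V_total = -23.4°.

V_total = 72.16∠-23.4° V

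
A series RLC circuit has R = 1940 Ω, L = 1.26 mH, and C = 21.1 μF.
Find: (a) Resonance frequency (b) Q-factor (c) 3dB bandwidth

Step 1 — Resonance condition Im(Z)=0 gives ω₀ = 1/√(LC).
Step 2 — ω₀ = 1/√(0.00126·2.11e-05) = 6133 rad/s.
Step 3 — f₀ = ω₀/(2π) = 976.1 Hz.
Step 4 — Series Q: Q = ω₀L/R = 6133·0.00126/1940 = 0.003983.
Step 5 — 3dB bandwidth: Δω = ω₀/Q = 1.54e+06 rad/s; BW = Δω/(2π) = 2.45e+05 Hz.

(a) f₀ = 976.1 Hz  (b) Q = 0.003983  (c) BW = 2.45e+05 Hz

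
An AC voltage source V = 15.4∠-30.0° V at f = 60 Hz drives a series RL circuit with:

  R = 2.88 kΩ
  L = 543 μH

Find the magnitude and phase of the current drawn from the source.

Step 1 — Angular frequency: ω = 2π·f = 2π·60 = 377 rad/s.
Step 2 — Component impedances:
  R: Z = R = 2880 Ω
  L: Z = jωL = j·377·0.000543 = 0 + j0.2047 Ω
Step 3 — Series combination: Z_total = R + L = 2880 + j0.2047 Ω = 2880∠0.0° Ω.
Step 4 — Source phasor: V = 15.4∠-30.0° V = 13.34 - j7.7 V.
Step 5 — Ohm's law: I = V / Z_total = (13.34 - j7.7) / (2880 + j0.2047) = 0.004631 - j0.002674 A.
Step 6 — Convert to polar: |I| = 0.005347 A, ∠I = -30.0°.

I = 0.005347∠-30.0° A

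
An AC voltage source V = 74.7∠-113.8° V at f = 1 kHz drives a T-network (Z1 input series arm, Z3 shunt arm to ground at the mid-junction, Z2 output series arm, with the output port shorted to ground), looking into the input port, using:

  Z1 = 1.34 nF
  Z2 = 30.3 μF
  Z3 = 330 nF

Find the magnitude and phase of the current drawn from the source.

Step 1 — Angular frequency: ω = 2π·f = 2π·1000 = 6283 rad/s.
Step 2 — Component impedances:
  Z1: Z = 1/(jωC) = -j/(ω·C) = 0 - j1.188e+05 Ω
  Z2: Z = 1/(jωC) = -j/(ω·C) = 0 - j5.253 Ω
  Z3: Z = 1/(jωC) = -j/(ω·C) = 0 - j482.3 Ω
Step 3 — With the output port shorted to ground, the output series arm Z2 runs from the junction to ground; the shunt arm Z3 also runs from the junction to ground. They appear in parallel: Z3 || Z2 = 0 - j5.196 Ω.
Step 4 — Series with input arm Z1: Z_in = Z1 + (Z3 || Z2) = 0 - j1.188e+05 Ω = 1.188e+05∠-90.0° Ω.
Step 5 — Source phasor: V = 74.7∠-113.8° V = -30.14 - j68.35 V.
Step 6 — Ohm's law: I = V / Z_total = (-30.14 - j68.35) / (0 - j1.188e+05) = 0.0005754 - j0.0002538 A.
Step 7 — Convert to polar: |I| = 0.0006289 A, ∠I = -23.8°.

I = 0.0006289∠-23.8° A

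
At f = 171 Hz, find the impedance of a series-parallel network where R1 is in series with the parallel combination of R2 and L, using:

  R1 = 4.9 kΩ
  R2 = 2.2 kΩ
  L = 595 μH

Step 1 — Angular frequency: ω = 2π·f = 2π·171 = 1074 rad/s.
Step 2 — Component impedances:
  R1: Z = R = 4900 Ω
  R2: Z = R = 2200 Ω
  L: Z = jωL = j·1074·0.000595 = 0 + j0.6393 Ω
Step 3 — Parallel branch: R2 || L = 1/(1/R2 + 1/L) = 0.0001858 + j0.6393 Ω.
Step 4 — Series with R1: Z_total = R1 + (R2 || L) = 4900 + j0.6393 Ω = 4900∠0.0° Ω.

Z = 4900 + j0.6393 Ω = 4900∠0.0° Ω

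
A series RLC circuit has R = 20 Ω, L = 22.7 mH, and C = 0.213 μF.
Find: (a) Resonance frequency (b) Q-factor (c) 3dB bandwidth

Step 1 — Resonance: ω₀ = 1/√(LC) = 1/√(0.0227·2.13e-07) = 1.438e+04 rad/s.
Step 2 — f₀ = ω₀/(2π) = 2289 Hz.
Step 3 — Series Q: Q = ω₀L/R = 1.438e+04·0.0227/20 = 16.32.
Step 4 — Bandwidth: Δω = ω₀/Q = 881.1 rad/s; BW = Δω/(2π) = 140.2 Hz.

(a) f₀ = 2289 Hz  (b) Q = 16.32  (c) BW = 140.2 Hz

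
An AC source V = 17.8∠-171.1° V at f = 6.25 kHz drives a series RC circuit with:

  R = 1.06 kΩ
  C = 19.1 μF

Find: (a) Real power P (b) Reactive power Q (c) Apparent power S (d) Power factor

Step 1 — Angular frequency: ω = 2π·f = 2π·6250 = 3.927e+04 rad/s.
Step 2 — Component impedances:
  R: Z = R = 1060 Ω
  C: Z = 1/(jωC) = -j/(ω·C) = 0 - j1.333 Ω
Step 3 — Series combination: Z_total = R + C = 1060 - j1.333 Ω = 1060∠-0.1° Ω.
Step 4 — Source phasor: V = 17.8∠-171.1° V = -17.59 - j2.754 V.
Step 5 — Current: I = V / Z = -0.01659 - j0.002619 A = 0.01679∠-171.0° A.
Step 6 — Complex power: S = V·I* = 0.2989 - j0.000376 VA.
Step 7 — Real power: P = Re(S) = 0.2989 W.
Step 8 — Reactive power: Q = Im(S) = -0.000376 VAR.
Step 9 — Apparent power: |S| = 0.2989 VA.
Step 10 — Power factor: PF = P/|S| = 1 (leading).

(a) P = 0.2989 W  (b) Q = -0.000376 VAR  (c) S = 0.2989 VA  (d) PF = 1 (leading)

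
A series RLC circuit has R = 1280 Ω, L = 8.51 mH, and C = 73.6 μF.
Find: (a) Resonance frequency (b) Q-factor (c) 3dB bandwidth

Step 1 — Resonance condition Im(Z)=0 gives ω₀ = 1/√(LC).
Step 2 — ω₀ = 1/√(0.00851·7.36e-05) = 1264 rad/s.
Step 3 — f₀ = ω₀/(2π) = 201.1 Hz.
Step 4 — Series Q: Q = ω₀L/R = 1264·0.00851/1280 = 0.008401.
Step 5 — 3dB bandwidth: Δω = ω₀/Q = 1.504e+05 rad/s; BW = Δω/(2π) = 2.394e+04 Hz.

(a) f₀ = 201.1 Hz  (b) Q = 0.008401  (c) BW = 2.394e+04 Hz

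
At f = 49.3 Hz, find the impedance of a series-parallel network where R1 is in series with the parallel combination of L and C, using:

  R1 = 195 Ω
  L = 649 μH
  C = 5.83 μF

Step 1 — Angular frequency: ω = 2π·f = 2π·49.3 = 309.8 rad/s.
Step 2 — Component impedances:
  R1: Z = R = 195 Ω
  L: Z = jωL = j·309.8·0.000649 = 0 + j0.201 Ω
  C: Z = 1/(jωC) = -j/(ω·C) = 0 - j553.7 Ω
Step 3 — Parallel branch: L || C = 1/(1/L + 1/C) = 0 + j0.2011 Ω.
Step 4 — Series with R1: Z_total = R1 + (L || C) = 195 + j0.2011 Ω = 195∠0.1° Ω.

Z = 195 + j0.2011 Ω = 195∠0.1° Ω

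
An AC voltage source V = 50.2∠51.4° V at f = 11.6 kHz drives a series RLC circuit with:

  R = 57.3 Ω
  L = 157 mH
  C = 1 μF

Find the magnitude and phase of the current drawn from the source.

Step 1 — Angular frequency: ω = 2π·f = 2π·1.16e+04 = 7.288e+04 rad/s.
Step 2 — Component impedances:
  R: Z = R = 57.3 Ω
  L: Z = jωL = j·7.288e+04·0.157 = 0 + j1.144e+04 Ω
  C: Z = 1/(jωC) = -j/(ω·C) = 0 - j13.72 Ω
Step 3 — Series combination: Z_total = R + L + C = 57.3 + j1.143e+04 Ω = 1.143e+04∠89.7° Ω.
Step 4 — Source phasor: V = 50.2∠51.4° V = 31.32 + j39.23 V.
Step 5 — Ohm's law: I = V / Z_total = (31.32 + j39.23) / (57.3 + j1.143e+04) = 0.003446 - j0.002723 A.
Step 6 — Convert to polar: |I| = 0.004392 A, ∠I = -38.3°.

I = 0.004392∠-38.3° A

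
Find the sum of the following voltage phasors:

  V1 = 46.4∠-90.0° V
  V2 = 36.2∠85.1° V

Step 1 — Convert each phasor to rectangular form:
  V1 = 46.4·(cos(-90.0°) + j·sin(-90.0°)) = 0 - j46.4 V
  V2 = 36.2·(cos(85.1°) + j·sin(85.1°)) = 3.092 + j36.07 V
Step 2 — Sum components: V_total = 3.092 - j10.33 V.
Step 3 — Convert to polar: |V_total| = 10.79 V, ∠V_total = -73.3°.

V_total = 10.79∠-73.3° V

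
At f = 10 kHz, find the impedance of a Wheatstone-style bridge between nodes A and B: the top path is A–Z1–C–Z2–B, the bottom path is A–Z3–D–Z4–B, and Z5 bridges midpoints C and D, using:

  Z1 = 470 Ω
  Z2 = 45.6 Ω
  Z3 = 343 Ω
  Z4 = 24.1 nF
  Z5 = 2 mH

Step 1 — Angular frequency: ω = 2π·f = 2π·1e+04 = 6.283e+04 rad/s.
Step 2 — Component impedances:
  Z1: Z = R = 470 Ω
  Z2: Z = R = 45.6 Ω
  Z3: Z = R = 343 Ω
  Z4: Z = 1/(jωC) = -j/(ω·C) = 0 - j660.4 Ω
  Z5: Z = jωL = j·6.283e+04·0.002 = 0 + j125.7 Ω
Step 3 — Bridge requires nodal analysis (the Z5 bridge couples midpoints C and D, so the two paths cannot be reduced to a simple series/parallel combination). Setting node B to ground and injecting 1 A at node A, the 3-node admittance system at A, C, D solves to V_A = Z_AB = 265.4 + j42.61 Ω = 268.8∠9.1° Ω.

Z = 265.4 + j42.61 Ω = 268.8∠9.1° Ω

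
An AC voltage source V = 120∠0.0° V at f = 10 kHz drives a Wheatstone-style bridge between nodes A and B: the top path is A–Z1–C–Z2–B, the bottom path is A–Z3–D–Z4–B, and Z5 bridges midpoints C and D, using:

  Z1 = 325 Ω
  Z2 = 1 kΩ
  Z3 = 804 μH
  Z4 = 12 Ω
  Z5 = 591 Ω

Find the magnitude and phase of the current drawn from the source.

Step 1 — Angular frequency: ω = 2π·f = 2π·1e+04 = 6.283e+04 rad/s.
Step 2 — Component impedances:
  Z1: Z = R = 325 Ω
  Z2: Z = R = 1000 Ω
  Z3: Z = jωL = j·6.283e+04·0.000804 = 0 + j50.52 Ω
  Z4: Z = R = 12 Ω
  Z5: Z = R = 591 Ω
Step 3 — Bridge requires nodal analysis (the Z5 bridge couples midpoints C and D, so the two paths cannot be reduced to a simple series/parallel combination). Setting node B to ground and injecting 1 A at node A, the 3-node admittance system at A, C, D solves to V_A = Z_AB = 15.47 + j49.62 Ω = 51.98∠72.7° Ω.
Step 4 — Source phasor: V = 120∠0.0° V = 120 V.
Step 5 — Ohm's law: I = V / Z_total = (120) / (15.47 + j49.62) = 0.6873 - j2.204 A.
Step 6 — Convert to polar: |I| = 2.309 A, ∠I = -72.7°.

I = 2.309∠-72.7° A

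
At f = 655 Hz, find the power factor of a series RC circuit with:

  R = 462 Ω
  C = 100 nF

Step 1 — Angular frequency: ω = 2π·f = 2π·655 = 4115 rad/s.
Step 2 — Component impedances:
  R: Z = R = 462 Ω
  C: Z = 1/(jωC) = -j/(ω·C) = 0 - j2430 Ω
Step 3 — Series combination: Z_total = R + C = 462 - j2430 Ω = 2473∠-79.2° Ω.
Step 4 — Power factor: PF = cos(φ) = Re(Z)/|Z| = 462/2473 = 0.1868.
Step 5 — Type: Im(Z) = -2430 ⇒ leading (phase φ = -79.2°).

PF = 0.1868 (leading, φ = -79.2°)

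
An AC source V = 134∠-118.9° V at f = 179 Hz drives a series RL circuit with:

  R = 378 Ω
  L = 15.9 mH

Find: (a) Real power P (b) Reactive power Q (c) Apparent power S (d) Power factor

Step 1 — Angular frequency: ω = 2π·f = 2π·179 = 1125 rad/s.
Step 2 — Component impedances:
  R: Z = R = 378 Ω
  L: Z = jωL = j·1125·0.0159 = 0 + j17.88 Ω
Step 3 — Series combination: Z_total = R + L = 378 + j17.88 Ω = 378.4∠2.7° Ω.
Step 4 — Source phasor: V = 134∠-118.9° V = -64.76 - j117.3 V.
Step 5 — Current: I = V / Z = -0.1856 - j0.3016 A = 0.3541∠-121.6° A.
Step 6 — Complex power: S = V·I* = 47.4 + j2.242 VA.
Step 7 — Real power: P = Re(S) = 47.4 W.
Step 8 — Reactive power: Q = Im(S) = 2.242 VAR.
Step 9 — Apparent power: |S| = 47.45 VA.
Step 10 — Power factor: PF = P/|S| = 0.9989 (lagging).

(a) P = 47.4 W  (b) Q = 2.242 VAR  (c) S = 47.45 VA  (d) PF = 0.9989 (lagging)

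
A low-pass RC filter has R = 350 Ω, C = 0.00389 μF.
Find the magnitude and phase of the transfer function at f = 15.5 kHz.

Step 1 — Angular frequency: ω = 2π·1.55e+04 = 9.739e+04 rad/s.
Step 2 — Transfer function: H(jω) = 1/(1 + jωRC).
Step 3 — Denominator: 1 + jωRC = 1 + j·9.739e+04·350·3.89e-09 = 1 + j0.1326.
Step 4 — H = 0.9827 - j0.1303.
Step 5 — Magnitude: |H| = 0.9913 (-0.1 dB); phase: φ = -7.6°.

|H| = 0.9913 (-0.1 dB), φ = -7.6°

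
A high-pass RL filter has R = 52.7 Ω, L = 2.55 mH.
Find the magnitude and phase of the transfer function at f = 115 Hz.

Step 1 — Angular frequency: ω = 2π·115 = 722.6 rad/s.
Step 2 — Transfer function: H(jω) = jωL/(R + jωL).
Step 3 — Numerator jωL = j·1.843; denominator R + jωL = 52.7 + j1.843.
Step 4 — H = 0.001221 + j0.03492.
Step 5 — Magnitude: |H| = 0.03494 (-29.1 dB); phase: φ = 88.0°.

|H| = 0.03494 (-29.1 dB), φ = 88.0°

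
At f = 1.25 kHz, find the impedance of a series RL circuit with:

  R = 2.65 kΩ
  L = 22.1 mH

Step 1 — Angular frequency: ω = 2π·f = 2π·1250 = 7854 rad/s.
Step 2 — Component impedances:
  R: Z = R = 2650 Ω
  L: Z = jωL = j·7854·0.0221 = 0 + j173.6 Ω
Step 3 — Series combination: Z_total = R + L = 2650 + j173.6 Ω = 2656∠3.7° Ω.

Z = 2650 + j173.6 Ω = 2656∠3.7° Ω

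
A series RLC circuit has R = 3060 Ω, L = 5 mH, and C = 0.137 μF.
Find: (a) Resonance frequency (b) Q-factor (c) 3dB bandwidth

Step 1 — Resonance condition Im(Z)=0 gives ω₀ = 1/√(LC).
Step 2 — ω₀ = 1/√(0.005·1.37e-07) = 3.821e+04 rad/s.
Step 3 — f₀ = ω₀/(2π) = 6081 Hz.
Step 4 — Series Q: Q = ω₀L/R = 3.821e+04·0.005/3060 = 0.06243.
Step 5 — 3dB bandwidth: Δω = ω₀/Q = 6.12e+05 rad/s; BW = Δω/(2π) = 9.74e+04 Hz.

(a) f₀ = 6081 Hz  (b) Q = 0.06243  (c) BW = 9.74e+04 Hz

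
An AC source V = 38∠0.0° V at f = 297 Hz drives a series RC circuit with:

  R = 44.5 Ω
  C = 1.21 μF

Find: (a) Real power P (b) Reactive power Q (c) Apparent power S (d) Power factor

Step 1 — Angular frequency: ω = 2π·f = 2π·297 = 1866 rad/s.
Step 2 — Component impedances:
  R: Z = R = 44.5 Ω
  C: Z = 1/(jωC) = -j/(ω·C) = 0 - j442.9 Ω
Step 3 — Series combination: Z_total = R + C = 44.5 - j442.9 Ω = 445.1∠-84.3° Ω.
Step 4 — Source phasor: V = 38∠0.0° V = 38 V.
Step 5 — Current: I = V / Z = 0.008535 + j0.08495 A = 0.08537∠84.3° A.
Step 6 — Complex power: S = V·I* = 0.3243 - j3.228 VA.
Step 7 — Real power: P = Re(S) = 0.3243 W.
Step 8 — Reactive power: Q = Im(S) = -3.228 VAR.
Step 9 — Apparent power: |S| = 3.244 VA.
Step 10 — Power factor: PF = P/|S| = 0.09998 (leading).

(a) P = 0.3243 W  (b) Q = -3.228 VAR  (c) S = 3.244 VA  (d) PF = 0.09998 (leading)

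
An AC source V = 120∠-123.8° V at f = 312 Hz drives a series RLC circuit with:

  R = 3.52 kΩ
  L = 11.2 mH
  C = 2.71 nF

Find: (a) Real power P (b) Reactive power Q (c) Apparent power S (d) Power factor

Step 1 — Angular frequency: ω = 2π·f = 2π·312 = 1960 rad/s.
Step 2 — Component impedances:
  R: Z = R = 3520 Ω
  L: Z = jωL = j·1960·0.0112 = 0 + j21.96 Ω
  C: Z = 1/(jωC) = -j/(ω·C) = 0 - j1.882e+05 Ω
Step 3 — Series combination: Z_total = R + L + C = 3520 - j1.882e+05 Ω = 1.882e+05∠-88.9° Ω.
Step 4 — Source phasor: V = 120∠-123.8° V = -66.76 - j99.72 V.
Step 5 — Current: I = V / Z = 0.000523 - j0.0003645 A = 0.0006375∠-34.9° A.
Step 6 — Complex power: S = V·I* = 0.00143 - j0.07648 VA.
Step 7 — Real power: P = Re(S) = 0.00143 W.
Step 8 — Reactive power: Q = Im(S) = -0.07648 VAR.
Step 9 — Apparent power: |S| = 0.0765 VA.
Step 10 — Power factor: PF = P/|S| = 0.0187 (leading).

(a) P = 0.00143 W  (b) Q = -0.07648 VAR  (c) S = 0.0765 VA  (d) PF = 0.0187 (leading)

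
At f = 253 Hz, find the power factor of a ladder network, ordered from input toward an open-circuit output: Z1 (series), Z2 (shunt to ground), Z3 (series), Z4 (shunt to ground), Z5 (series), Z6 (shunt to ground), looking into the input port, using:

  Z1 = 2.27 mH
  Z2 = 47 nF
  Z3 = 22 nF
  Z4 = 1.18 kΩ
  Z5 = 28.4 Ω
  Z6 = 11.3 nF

Step 1 — Angular frequency: ω = 2π·f = 2π·253 = 1590 rad/s.
Step 2 — Component impedances:
  Z1: Z = jωL = j·1590·0.00227 = 0 + j3.608 Ω
  Z2: Z = 1/(jωC) = -j/(ω·C) = 0 - j1.338e+04 Ω
  Z3: Z = 1/(jωC) = -j/(ω·C) = 0 - j2.859e+04 Ω
  Z4: Z = R = 1180 Ω
  Z5: Z = R = 28.4 Ω
  Z6: Z = 1/(jωC) = -j/(ω·C) = 0 - j5.567e+04 Ω
Step 3 — Ladder network (open output): work backward from the far end, alternating series and parallel combinations. Z_in = 119.7 - j9119 Ω = 9120∠-89.2° Ω.
Step 4 — Power factor: PF = cos(φ) = Re(Z)/|Z| = 119.7/9120 = 0.01312.
Step 5 — Type: Im(Z) = -9119 ⇒ leading (phase φ = -89.2°).

PF = 0.01312 (leading, φ = -89.2°)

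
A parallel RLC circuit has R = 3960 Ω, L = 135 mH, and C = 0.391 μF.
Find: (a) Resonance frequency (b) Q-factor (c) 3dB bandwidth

Step 1 — Resonance: ω₀ = 1/√(LC) = 1/√(0.135·3.91e-07) = 4353 rad/s.
Step 2 — f₀ = ω₀/(2π) = 692.7 Hz.
Step 3 — Parallel Q: Q = R/(ω₀L) = 3960/(4353·0.135) = 6.739.
Step 4 — Bandwidth: Δω = ω₀/Q = 645.8 rad/s; BW = Δω/(2π) = 102.8 Hz.

(a) f₀ = 692.7 Hz  (b) Q = 6.739  (c) BW = 102.8 Hz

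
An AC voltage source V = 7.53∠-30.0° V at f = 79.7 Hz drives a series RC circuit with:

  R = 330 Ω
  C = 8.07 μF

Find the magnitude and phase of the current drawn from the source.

Step 1 — Angular frequency: ω = 2π·f = 2π·79.7 = 500.8 rad/s.
Step 2 — Component impedances:
  R: Z = R = 330 Ω
  C: Z = 1/(jωC) = -j/(ω·C) = 0 - j247.5 Ω
Step 3 — Series combination: Z_total = R + C = 330 - j247.5 Ω = 412.5∠-36.9° Ω.
Step 4 — Source phasor: V = 7.53∠-30.0° V = 6.521 - j3.765 V.
Step 5 — Ohm's law: I = V / Z_total = (6.521 - j3.765) / (330 - j247.5) = 0.01812 + j0.002182 A.
Step 6 — Convert to polar: |I| = 0.01826 A, ∠I = 6.9°.

I = 0.01826∠6.9° A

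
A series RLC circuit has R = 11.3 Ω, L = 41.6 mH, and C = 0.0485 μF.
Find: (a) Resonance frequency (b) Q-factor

Step 1 — Resonance condition Im(Z)=0 gives ω₀ = 1/√(LC).
Step 2 — ω₀ = 1/√(0.0416·4.85e-08) = 2.226e+04 rad/s.
Step 3 — f₀ = ω₀/(2π) = 3543 Hz.
Step 4 — Series Q: Q = ω₀L/R = 2.226e+04·0.0416/11.3 = 81.96.

(a) f₀ = 3543 Hz  (b) Q = 81.96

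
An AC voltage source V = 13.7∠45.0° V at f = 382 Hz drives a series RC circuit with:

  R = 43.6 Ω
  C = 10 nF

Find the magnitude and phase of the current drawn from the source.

Step 1 — Angular frequency: ω = 2π·f = 2π·382 = 2400 rad/s.
Step 2 — Component impedances:
  R: Z = R = 43.6 Ω
  C: Z = 1/(jωC) = -j/(ω·C) = 0 - j4.166e+04 Ω
Step 3 — Series combination: Z_total = R + C = 43.6 - j4.166e+04 Ω = 4.166e+04∠-89.9° Ω.
Step 4 — Source phasor: V = 13.7∠45.0° V = 9.687 + j9.687 V.
Step 5 — Ohm's law: I = V / Z_total = (9.687 + j9.687) / (43.6 - j4.166e+04) = -0.0002323 + j0.0002328 A.
Step 6 — Convert to polar: |I| = 0.0003288 A, ∠I = 134.9°.

I = 0.0003288∠134.9° A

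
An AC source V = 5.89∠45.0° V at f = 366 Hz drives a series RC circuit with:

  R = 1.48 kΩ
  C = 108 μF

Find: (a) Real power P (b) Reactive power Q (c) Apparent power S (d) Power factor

Step 1 — Angular frequency: ω = 2π·f = 2π·366 = 2300 rad/s.
Step 2 — Component impedances:
  R: Z = R = 1480 Ω
  C: Z = 1/(jωC) = -j/(ω·C) = 0 - j4.026 Ω
Step 3 — Series combination: Z_total = R + C = 1480 - j4.026 Ω = 1480∠-0.2° Ω.
Step 4 — Source phasor: V = 5.89∠45.0° V = 4.165 + j4.165 V.
Step 5 — Current: I = V / Z = 0.002806 + j0.002822 A = 0.00398∠45.2° A.
Step 6 — Complex power: S = V·I* = 0.02344 - j6.377e-05 VA.
Step 7 — Real power: P = Re(S) = 0.02344 W.
Step 8 — Reactive power: Q = Im(S) = -6.377e-05 VAR.
Step 9 — Apparent power: |S| = 0.02344 VA.
Step 10 — Power factor: PF = P/|S| = 1 (leading).

(a) P = 0.02344 W  (b) Q = -6.377e-05 VAR  (c) S = 0.02344 VA  (d) PF = 1 (leading)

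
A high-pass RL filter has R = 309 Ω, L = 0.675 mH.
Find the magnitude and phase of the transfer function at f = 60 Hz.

Step 1 — Angular frequency: ω = 2π·60 = 377 rad/s.
Step 2 — Transfer function: H(jω) = jωL/(R + jωL).
Step 3 — Numerator jωL = j·0.2545; denominator R + jωL = 309 + j0.2545.
Step 4 — H = 6.782e-07 + j0.0008235.
Step 5 — Magnitude: |H| = 0.0008235 (-61.7 dB); phase: φ = 90.0°.

|H| = 0.0008235 (-61.7 dB), φ = 90.0°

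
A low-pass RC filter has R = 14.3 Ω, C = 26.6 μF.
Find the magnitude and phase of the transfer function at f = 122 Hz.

Step 1 — Angular frequency: ω = 2π·122 = 766.5 rad/s.
Step 2 — Transfer function: H(jω) = 1/(1 + jωRC).
Step 3 — Denominator: 1 + jωRC = 1 + j·766.5·14.3·2.66e-05 = 1 + j0.2916.
Step 4 — H = 0.9216 - j0.2687.
Step 5 — Magnitude: |H| = 0.96 (-0.4 dB); phase: φ = -16.3°.

|H| = 0.96 (-0.4 dB), φ = -16.3°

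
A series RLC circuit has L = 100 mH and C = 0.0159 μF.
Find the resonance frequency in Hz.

Step 1 — Resonance condition Im(Z)=0 gives ω₀ = 1/√(LC).
Step 2 — ω₀ = 1/√(0.1·1.59e-08) = 2.508e+04 rad/s.
Step 3 — f₀ = ω₀/(2π) = 3991 Hz.

f₀ = 3991 Hz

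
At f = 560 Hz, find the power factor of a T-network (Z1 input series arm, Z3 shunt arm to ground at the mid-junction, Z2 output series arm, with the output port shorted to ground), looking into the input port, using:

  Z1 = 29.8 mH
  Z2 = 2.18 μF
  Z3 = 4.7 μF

Step 1 — Angular frequency: ω = 2π·f = 2π·560 = 3519 rad/s.
Step 2 — Component impedances:
  Z1: Z = jωL = j·3519·0.0298 = 0 + j104.9 Ω
  Z2: Z = 1/(jωC) = -j/(ω·C) = 0 - j130.4 Ω
  Z3: Z = 1/(jωC) = -j/(ω·C) = 0 - j60.47 Ω
Step 3 — With the output port shorted to ground, the output series arm Z2 runs from the junction to ground; the shunt arm Z3 also runs from the junction to ground. They appear in parallel: Z3 || Z2 = 0 - j41.31 Ω.
Step 4 — Series with input arm Z1: Z_in = Z1 + (Z3 || Z2) = 0 + j63.54 Ω = 63.54∠90.0° Ω.
Step 5 — Power factor: PF = cos(φ) = Re(Z)/|Z| = 0/63.54 = 0.
Step 6 — Type: Im(Z) = 63.54 ⇒ lagging (phase φ = 90.0°).

PF = 0 (lagging, φ = 90.0°)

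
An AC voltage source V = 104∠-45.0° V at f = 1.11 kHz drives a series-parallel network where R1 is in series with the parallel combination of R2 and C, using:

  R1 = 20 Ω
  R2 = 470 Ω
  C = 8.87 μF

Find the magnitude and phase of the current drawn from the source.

Step 1 — Angular frequency: ω = 2π·f = 2π·1110 = 6974 rad/s.
Step 2 — Component impedances:
  R1: Z = R = 20 Ω
  R2: Z = R = 470 Ω
  C: Z = 1/(jωC) = -j/(ω·C) = 0 - j16.16 Ω
Step 3 — Parallel branch: R2 || C = 1/(1/R2 + 1/C) = 0.5553 - j16.15 Ω.
Step 4 — Series with R1: Z_total = R1 + (R2 || C) = 20.56 - j16.15 Ω = 26.14∠-38.1° Ω.
Step 5 — Source phasor: V = 104∠-45.0° V = 73.54 - j73.54 V.
Step 6 — Ohm's law: I = V / Z_total = (73.54 - j73.54) / (20.56 - j16.15) = 3.95 - j0.4746 A.
Step 7 — Convert to polar: |I| = 3.979 A, ∠I = -6.9°.

I = 3.979∠-6.9° A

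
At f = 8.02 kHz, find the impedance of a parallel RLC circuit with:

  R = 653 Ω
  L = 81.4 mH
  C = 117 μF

Step 1 — Angular frequency: ω = 2π·f = 2π·8020 = 5.039e+04 rad/s.
Step 2 — Component impedances:
  R: Z = R = 653 Ω
  L: Z = jωL = j·5.039e+04·0.0814 = 0 + j4102 Ω
  C: Z = 1/(jωC) = -j/(ω·C) = 0 - j0.1696 Ω
Step 3 — Parallel combination: 1/Z_total = 1/R + 1/L + 1/C; Z_total = 4.406e-05 - j0.1696 Ω = 0.1696∠-90.0° Ω.

Z = 4.406e-05 - j0.1696 Ω = 0.1696∠-90.0° Ω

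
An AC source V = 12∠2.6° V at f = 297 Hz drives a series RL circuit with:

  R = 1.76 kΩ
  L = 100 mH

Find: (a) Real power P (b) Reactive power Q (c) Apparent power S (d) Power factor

Step 1 — Angular frequency: ω = 2π·f = 2π·297 = 1866 rad/s.
Step 2 — Component impedances:
  R: Z = R = 1760 Ω
  L: Z = jωL = j·1866·0.1 = 0 + j186.6 Ω
Step 3 — Series combination: Z_total = R + L = 1760 + j186.6 Ω = 1770∠6.1° Ω.
Step 4 — Source phasor: V = 12∠2.6° V = 11.99 + j0.5444 V.
Step 5 — Current: I = V / Z = 0.006768 - j0.0004083 A = 0.00678∠-3.5° A.
Step 6 — Complex power: S = V·I* = 0.08091 + j0.008579 VA.
Step 7 — Real power: P = Re(S) = 0.08091 W.
Step 8 — Reactive power: Q = Im(S) = 0.008579 VAR.
Step 9 — Apparent power: |S| = 0.08136 VA.
Step 10 — Power factor: PF = P/|S| = 0.9944 (lagging).

(a) P = 0.08091 W  (b) Q = 0.008579 VAR  (c) S = 0.08136 VA  (d) PF = 0.9944 (lagging)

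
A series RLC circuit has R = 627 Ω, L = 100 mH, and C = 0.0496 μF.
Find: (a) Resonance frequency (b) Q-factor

Step 1 — Resonance condition Im(Z)=0 gives ω₀ = 1/√(LC).
Step 2 — ω₀ = 1/√(0.1·4.96e-08) = 1.42e+04 rad/s.
Step 3 — f₀ = ω₀/(2π) = 2260 Hz.
Step 4 — Series Q: Q = ω₀L/R = 1.42e+04·0.1/627 = 2.265.

(a) f₀ = 2260 Hz  (b) Q = 2.265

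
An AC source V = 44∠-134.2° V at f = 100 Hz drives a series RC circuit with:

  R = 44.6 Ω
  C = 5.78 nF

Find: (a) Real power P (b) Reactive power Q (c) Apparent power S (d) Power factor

Step 1 — Angular frequency: ω = 2π·f = 2π·100 = 628.3 rad/s.
Step 2 — Component impedances:
  R: Z = R = 44.6 Ω
  C: Z = 1/(jωC) = -j/(ω·C) = 0 - j2.754e+05 Ω
Step 3 — Series combination: Z_total = R + C = 44.6 - j2.754e+05 Ω = 2.754e+05∠-90.0° Ω.
Step 4 — Source phasor: V = 44∠-134.2° V = -30.68 - j31.54 V.
Step 5 — Current: I = V / Z = 0.0001145 - j0.0001114 A = 0.0001598∠-44.2° A.
Step 6 — Complex power: S = V·I* = 1.139e-06 - j0.007031 VA.
Step 7 — Real power: P = Re(S) = 1.139e-06 W.
Step 8 — Reactive power: Q = Im(S) = -0.007031 VAR.
Step 9 — Apparent power: |S| = 0.007031 VA.
Step 10 — Power factor: PF = P/|S| = 0.000162 (leading).

(a) P = 1.139e-06 W  (b) Q = -0.007031 VAR  (c) S = 0.007031 VA  (d) PF = 0.000162 (leading)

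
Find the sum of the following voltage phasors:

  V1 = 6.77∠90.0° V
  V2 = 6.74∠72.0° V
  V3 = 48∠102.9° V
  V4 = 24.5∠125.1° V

Step 1 — Convert each phasor to rectangular form:
  V1 = 6.77·(cos(90.0°) + j·sin(90.0°)) = 0 + j6.77 V
  V2 = 6.74·(cos(72.0°) + j·sin(72.0°)) = 2.083 + j6.41 V
  V3 = 48·(cos(102.9°) + j·sin(102.9°)) = -10.72 + j46.79 V
  V4 = 24.5·(cos(125.1°) + j·sin(125.1°)) = -14.09 + j20.04 V
Step 2 — Sum components: V_total = -22.72 + j80.01 V.
Step 3 — Convert to polar: |V_total| = 83.18 V, ∠V_total = 105.9°.

V_total = 83.18∠105.9° V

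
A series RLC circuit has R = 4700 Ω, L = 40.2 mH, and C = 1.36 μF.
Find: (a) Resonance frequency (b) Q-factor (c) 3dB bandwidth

Step 1 — Resonance condition Im(Z)=0 gives ω₀ = 1/√(LC).
Step 2 — ω₀ = 1/√(0.0402·1.36e-06) = 4277 rad/s.
Step 3 — f₀ = ω₀/(2π) = 680.7 Hz.
Step 4 — Series Q: Q = ω₀L/R = 4277·0.0402/4700 = 0.03658.
Step 5 — 3dB bandwidth: Δω = ω₀/Q = 1.169e+05 rad/s; BW = Δω/(2π) = 1.861e+04 Hz.

(a) f₀ = 680.7 Hz  (b) Q = 0.03658  (c) BW = 1.861e+04 Hz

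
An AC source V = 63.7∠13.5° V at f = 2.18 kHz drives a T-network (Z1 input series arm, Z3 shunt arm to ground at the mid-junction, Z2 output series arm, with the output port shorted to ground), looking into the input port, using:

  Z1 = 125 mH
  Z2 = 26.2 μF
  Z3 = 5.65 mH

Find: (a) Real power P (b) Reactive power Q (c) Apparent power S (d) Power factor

Step 1 — Angular frequency: ω = 2π·f = 2π·2180 = 1.37e+04 rad/s.
Step 2 — Component impedances:
  Z1: Z = jωL = j·1.37e+04·0.125 = 0 + j1712 Ω
  Z2: Z = 1/(jωC) = -j/(ω·C) = 0 - j2.787 Ω
  Z3: Z = jωL = j·1.37e+04·0.00565 = 0 + j77.39 Ω
Step 3 — With the output port shorted to ground, the output series arm Z2 runs from the junction to ground; the shunt arm Z3 also runs from the junction to ground. They appear in parallel: Z3 || Z2 = 0 - j2.891 Ω.
Step 4 — Series with input arm Z1: Z_in = Z1 + (Z3 || Z2) = 0 + j1709 Ω = 1709∠90.0° Ω.
Step 5 — Source phasor: V = 63.7∠13.5° V = 61.94 + j14.87 V.
Step 6 — Current: I = V / Z = 0.0087 - j0.03624 A = 0.03727∠-76.5° A.
Step 7 — Complex power: S = V·I* = 0 + j2.374 VA.
Step 8 — Real power: P = Re(S) = 0 W.
Step 9 — Reactive power: Q = Im(S) = 2.374 VAR.
Step 10 — Apparent power: |S| = 2.374 VA.
Step 11 — Power factor: PF = P/|S| = 0 (lagging).

(a) P = 0 W  (b) Q = 2.374 VAR  (c) S = 2.374 VA  (d) PF = 0 (lagging)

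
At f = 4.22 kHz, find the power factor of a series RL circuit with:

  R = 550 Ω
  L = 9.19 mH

Step 1 — Angular frequency: ω = 2π·f = 2π·4220 = 2.652e+04 rad/s.
Step 2 — Component impedances:
  R: Z = R = 550 Ω
  L: Z = jωL = j·2.652e+04·0.00919 = 0 + j243.7 Ω
Step 3 — Series combination: Z_total = R + L = 550 + j243.7 Ω = 601.6∠23.9° Ω.
Step 4 — Power factor: PF = cos(φ) = Re(Z)/|Z| = 550/601.56 = 0.9143.
Step 5 — Type: Im(Z) = 243.7 ⇒ lagging (phase φ = 23.9°).

PF = 0.9143 (lagging, φ = 23.9°)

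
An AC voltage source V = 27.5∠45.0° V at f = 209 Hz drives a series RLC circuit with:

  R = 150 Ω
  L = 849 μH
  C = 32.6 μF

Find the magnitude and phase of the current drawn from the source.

Step 1 — Angular frequency: ω = 2π·f = 2π·209 = 1313 rad/s.
Step 2 — Component impedances:
  R: Z = R = 150 Ω
  L: Z = jωL = j·1313·0.000849 = 0 + j1.115 Ω
  C: Z = 1/(jωC) = -j/(ω·C) = 0 - j23.36 Ω
Step 3 — Series combination: Z_total = R + L + C = 150 - j22.24 Ω = 151.6∠-8.4° Ω.
Step 4 — Source phasor: V = 27.5∠45.0° V = 19.45 + j19.45 V.
Step 5 — Ohm's law: I = V / Z_total = (19.45 + j19.45) / (150 - j22.24) = 0.108 + j0.1457 A.
Step 6 — Convert to polar: |I| = 0.1814 A, ∠I = 53.4°.

I = 0.1814∠53.4° A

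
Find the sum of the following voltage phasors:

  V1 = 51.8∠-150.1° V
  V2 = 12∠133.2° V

Step 1 — Convert each phasor to rectangular form:
  V1 = 51.8·(cos(-150.1°) + j·sin(-150.1°)) = -44.91 - j25.82 V
  V2 = 12·(cos(133.2°) + j·sin(133.2°)) = -8.215 + j8.748 V
Step 2 — Sum components: V_total = -53.12 - j17.07 V.
Step 3 — Convert to polar: |V_total| = 55.8 V, ∠V_total = -162.2°.

V_total = 55.8∠-162.2° V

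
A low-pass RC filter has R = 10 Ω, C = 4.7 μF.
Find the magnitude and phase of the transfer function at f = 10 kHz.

Step 1 — Angular frequency: ω = 2π·1e+04 = 6.283e+04 rad/s.
Step 2 — Transfer function: H(jω) = 1/(1 + jωRC).
Step 3 — Denominator: 1 + jωRC = 1 + j·6.283e+04·10·4.7e-06 = 1 + j2.953.
Step 4 — H = 0.1029 - j0.3038.
Step 5 — Magnitude: |H| = 0.3207 (-9.9 dB); phase: φ = -71.3°.

|H| = 0.3207 (-9.9 dB), φ = -71.3°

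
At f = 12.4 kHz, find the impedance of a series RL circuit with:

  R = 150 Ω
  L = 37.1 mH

Step 1 — Angular frequency: ω = 2π·f = 2π·1.24e+04 = 7.791e+04 rad/s.
Step 2 — Component impedances:
  R: Z = R = 150 Ω
  L: Z = jωL = j·7.791e+04·0.0371 = 0 + j2891 Ω
Step 3 — Series combination: Z_total = R + L = 150 + j2891 Ω = 2894∠87.0° Ω.

Z = 150 + j2891 Ω = 2894∠87.0° Ω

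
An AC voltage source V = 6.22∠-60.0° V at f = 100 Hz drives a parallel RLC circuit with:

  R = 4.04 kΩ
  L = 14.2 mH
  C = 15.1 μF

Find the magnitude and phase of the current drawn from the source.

Step 1 — Angular frequency: ω = 2π·f = 2π·100 = 628.3 rad/s.
Step 2 — Component impedances:
  R: Z = R = 4040 Ω
  L: Z = jωL = j·628.3·0.0142 = 0 + j8.922 Ω
  C: Z = 1/(jωC) = -j/(ω·C) = 0 - j105.4 Ω
Step 3 — Parallel combination: 1/Z_total = 1/R + 1/L + 1/C; Z_total = 0.02352 + j9.747 Ω = 9.747∠89.9° Ω.
Step 4 — Source phasor: V = 6.22∠-60.0° V = 3.11 - j5.387 V.
Step 5 — Ohm's law: I = V / Z_total = (3.11 - j5.387) / (0.02352 + j9.747) = -0.5519 - j0.3204 A.
Step 6 — Convert to polar: |I| = 0.6381 A, ∠I = -149.9°.

I = 0.6381∠-149.9° A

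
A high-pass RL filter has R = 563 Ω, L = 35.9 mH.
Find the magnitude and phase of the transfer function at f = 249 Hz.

Step 1 — Angular frequency: ω = 2π·249 = 1565 rad/s.
Step 2 — Transfer function: H(jω) = jωL/(R + jωL).
Step 3 — Numerator jωL = j·56.17; denominator R + jωL = 563 + j56.17.
Step 4 — H = 0.009854 + j0.09878.
Step 5 — Magnitude: |H| = 0.09927 (-20.1 dB); phase: φ = 84.3°.

|H| = 0.09927 (-20.1 dB), φ = 84.3°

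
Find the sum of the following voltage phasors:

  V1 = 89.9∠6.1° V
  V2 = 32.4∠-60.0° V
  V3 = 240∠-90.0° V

Step 1 — Convert each phasor to rectangular form:
  V1 = 89.9·(cos(6.1°) + j·sin(6.1°)) = 89.39 + j9.553 V
  V2 = 32.4·(cos(-60.0°) + j·sin(-60.0°)) = 16.2 - j28.06 V
  V3 = 240·(cos(-90.0°) + j·sin(-90.0°)) = 0 - j240 V
Step 2 — Sum components: V_total = 105.6 - j258.5 V.
Step 3 — Convert to polar: |V_total| = 279.2 V, ∠V_total = -67.8°.

V_total = 279.2∠-67.8° V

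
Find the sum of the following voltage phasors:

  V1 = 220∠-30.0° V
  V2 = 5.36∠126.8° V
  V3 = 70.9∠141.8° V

Step 1 — Convert each phasor to rectangular form:
  V1 = 220·(cos(-30.0°) + j·sin(-30.0°)) = 190.5 - j110 V
  V2 = 5.36·(cos(126.8°) + j·sin(126.8°)) = -3.211 + j4.292 V
  V3 = 70.9·(cos(141.8°) + j·sin(141.8°)) = -55.72 + j43.85 V
Step 2 — Sum components: V_total = 131.6 - j61.86 V.
Step 3 — Convert to polar: |V_total| = 145.4 V, ∠V_total = -25.2°.

V_total = 145.4∠-25.2° V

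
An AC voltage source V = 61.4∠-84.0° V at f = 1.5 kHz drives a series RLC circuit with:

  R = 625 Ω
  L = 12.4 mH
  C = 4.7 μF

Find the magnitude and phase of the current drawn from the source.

Step 1 — Angular frequency: ω = 2π·f = 2π·1500 = 9425 rad/s.
Step 2 — Component impedances:
  R: Z = R = 625 Ω
  L: Z = jωL = j·9425·0.0124 = 0 + j116.9 Ω
  C: Z = 1/(jωC) = -j/(ω·C) = 0 - j22.58 Ω
Step 3 — Series combination: Z_total = R + L + C = 625 + j94.29 Ω = 632.1∠8.6° Ω.
Step 4 — Source phasor: V = 61.4∠-84.0° V = 6.418 - j61.06 V.
Step 5 — Ohm's law: I = V / Z_total = (6.418 - j61.06) / (625 + j94.29) = -0.004372 - j0.09704 A.
Step 6 — Convert to polar: |I| = 0.09714 A, ∠I = -92.6°.

I = 0.09714∠-92.6° A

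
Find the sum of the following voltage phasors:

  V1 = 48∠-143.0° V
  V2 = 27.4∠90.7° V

Step 1 — Convert each phasor to rectangular form:
  V1 = 48·(cos(-143.0°) + j·sin(-143.0°)) = -38.33 - j28.89 V
  V2 = 27.4·(cos(90.7°) + j·sin(90.7°)) = -0.3347 + j27.4 V
Step 2 — Sum components: V_total = -38.67 - j1.489 V.
Step 3 — Convert to polar: |V_total| = 38.7 V, ∠V_total = -177.8°.

V_total = 38.7∠-177.8° V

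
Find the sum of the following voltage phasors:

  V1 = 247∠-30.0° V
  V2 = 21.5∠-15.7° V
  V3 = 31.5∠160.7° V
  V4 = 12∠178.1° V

Step 1 — Convert each phasor to rectangular form:
  V1 = 247·(cos(-30.0°) + j·sin(-30.0°)) = 213.9 - j123.5 V
  V2 = 21.5·(cos(-15.7°) + j·sin(-15.7°)) = 20.7 - j5.818 V
  V3 = 31.5·(cos(160.7°) + j·sin(160.7°)) = -29.73 + j10.41 V
  V4 = 12·(cos(178.1°) + j·sin(178.1°)) = -11.99 + j0.3979 V
Step 2 — Sum components: V_total = 192.9 - j118.5 V.
Step 3 — Convert to polar: |V_total| = 226.4 V, ∠V_total = -31.6°.

V_total = 226.4∠-31.6° V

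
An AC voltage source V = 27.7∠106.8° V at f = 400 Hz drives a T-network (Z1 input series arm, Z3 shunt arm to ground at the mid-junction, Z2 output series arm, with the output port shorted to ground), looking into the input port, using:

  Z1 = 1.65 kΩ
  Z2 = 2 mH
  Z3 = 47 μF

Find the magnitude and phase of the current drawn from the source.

Step 1 — Angular frequency: ω = 2π·f = 2π·400 = 2513 rad/s.
Step 2 — Component impedances:
  Z1: Z = R = 1650 Ω
  Z2: Z = jωL = j·2513·0.002 = 0 + j5.027 Ω
  Z3: Z = 1/(jωC) = -j/(ω·C) = 0 - j8.466 Ω
Step 3 — With the output port shorted to ground, the output series arm Z2 runs from the junction to ground; the shunt arm Z3 also runs from the junction to ground. They appear in parallel: Z3 || Z2 = 0 + j12.37 Ω.
Step 4 — Series with input arm Z1: Z_in = Z1 + (Z3 || Z2) = 1650 + j12.37 Ω = 1650∠0.4° Ω.
Step 5 — Source phasor: V = 27.7∠106.8° V = -8.006 + j26.52 V.
Step 6 — Ohm's law: I = V / Z_total = (-8.006 + j26.52) / (1650 + j12.37) = -0.004731 + j0.01611 A.
Step 7 — Convert to polar: |I| = 0.01679 A, ∠I = 106.4°.

I = 0.01679∠106.4° A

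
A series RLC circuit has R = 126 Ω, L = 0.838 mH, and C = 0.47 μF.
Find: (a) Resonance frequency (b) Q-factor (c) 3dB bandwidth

Step 1 — Resonance: ω₀ = 1/√(LC) = 1/√(0.000838·4.7e-07) = 5.039e+04 rad/s.
Step 2 — f₀ = ω₀/(2π) = 8020 Hz.
Step 3 — Series Q: Q = ω₀L/R = 5.039e+04·0.000838/126 = 0.3351.
Step 4 — Bandwidth: Δω = ω₀/Q = 1.504e+05 rad/s; BW = Δω/(2π) = 2.393e+04 Hz.

(a) f₀ = 8020 Hz  (b) Q = 0.3351  (c) BW = 2.393e+04 Hz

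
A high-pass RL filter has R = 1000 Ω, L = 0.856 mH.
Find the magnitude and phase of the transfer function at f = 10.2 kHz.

Step 1 — Angular frequency: ω = 2π·1.02e+04 = 6.409e+04 rad/s.
Step 2 — Transfer function: H(jω) = jωL/(R + jωL).
Step 3 — Numerator jωL = j·54.86; denominator R + jωL = 1000 + j54.86.
Step 4 — H = 0.003001 + j0.0547.
Step 5 — Magnitude: |H| = 0.05478 (-25.2 dB); phase: φ = 86.9°.

|H| = 0.05478 (-25.2 dB), φ = 86.9°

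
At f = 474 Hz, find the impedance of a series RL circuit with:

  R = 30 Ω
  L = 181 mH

Step 1 — Angular frequency: ω = 2π·f = 2π·474 = 2978 rad/s.
Step 2 — Component impedances:
  R: Z = R = 30 Ω
  L: Z = jωL = j·2978·0.181 = 0 + j539.1 Ω
Step 3 — Series combination: Z_total = R + L = 30 + j539.1 Ω = 539.9∠86.8° Ω.

Z = 30 + j539.1 Ω = 539.9∠86.8° Ω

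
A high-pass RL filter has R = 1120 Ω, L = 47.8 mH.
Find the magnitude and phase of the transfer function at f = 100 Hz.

Step 1 — Angular frequency: ω = 2π·100 = 628.3 rad/s.
Step 2 — Transfer function: H(jω) = jωL/(R + jωL).
Step 3 — Numerator jωL = j·30.03; denominator R + jωL = 1120 + j30.03.
Step 4 — H = 0.0007186 + j0.0268.
Step 5 — Magnitude: |H| = 0.02681 (-31.4 dB); phase: φ = 88.5°.

|H| = 0.02681 (-31.4 dB), φ = 88.5°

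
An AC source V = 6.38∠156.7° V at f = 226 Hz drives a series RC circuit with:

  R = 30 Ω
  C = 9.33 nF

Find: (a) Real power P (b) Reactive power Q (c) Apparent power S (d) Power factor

Step 1 — Angular frequency: ω = 2π·f = 2π·226 = 1420 rad/s.
Step 2 — Component impedances:
  R: Z = R = 30 Ω
  C: Z = 1/(jωC) = -j/(ω·C) = 0 - j7.548e+04 Ω
Step 3 — Series combination: Z_total = R + C = 30 - j7.548e+04 Ω = 7.548e+04∠-90.0° Ω.
Step 4 — Source phasor: V = 6.38∠156.7° V = -5.86 + j2.524 V.
Step 5 — Current: I = V / Z = -3.346e-05 - j7.762e-05 A = 8.453e-05∠-113.3° A.
Step 6 — Complex power: S = V·I* = 2.143e-07 - j0.0005393 VA.
Step 7 — Real power: P = Re(S) = 2.143e-07 W.
Step 8 — Reactive power: Q = Im(S) = -0.0005393 VAR.
Step 9 — Apparent power: |S| = 0.0005393 VA.
Step 10 — Power factor: PF = P/|S| = 0.0003975 (leading).

(a) P = 2.143e-07 W  (b) Q = -0.0005393 VAR  (c) S = 0.0005393 VA  (d) PF = 0.0003975 (leading)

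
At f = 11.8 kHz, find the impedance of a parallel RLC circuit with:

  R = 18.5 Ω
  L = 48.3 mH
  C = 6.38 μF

Step 1 — Angular frequency: ω = 2π·f = 2π·1.18e+04 = 7.414e+04 rad/s.
Step 2 — Component impedances:
  R: Z = R = 18.5 Ω
  L: Z = jωL = j·7.414e+04·0.0483 = 0 + j3581 Ω
  C: Z = 1/(jωC) = -j/(ω·C) = 0 - j2.114 Ω
Step 3 — Parallel combination: 1/Z_total = 1/R + 1/L + 1/C; Z_total = 0.2387 - j2.088 Ω = 2.102∠-83.5° Ω.

Z = 0.2387 - j2.088 Ω = 2.102∠-83.5° Ω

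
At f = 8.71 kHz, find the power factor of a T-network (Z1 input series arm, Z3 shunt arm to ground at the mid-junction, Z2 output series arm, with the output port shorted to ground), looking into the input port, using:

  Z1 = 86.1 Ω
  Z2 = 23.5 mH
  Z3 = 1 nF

Step 1 — Angular frequency: ω = 2π·f = 2π·8710 = 5.473e+04 rad/s.
Step 2 — Component impedances:
  Z1: Z = R = 86.1 Ω
  Z2: Z = jωL = j·5.473e+04·0.0235 = 0 + j1286 Ω
  Z3: Z = 1/(jωC) = -j/(ω·C) = 0 - j1.827e+04 Ω
Step 3 — With the output port shorted to ground, the output series arm Z2 runs from the junction to ground; the shunt arm Z3 also runs from the junction to ground. They appear in parallel: Z3 || Z2 = 0 + j1383 Ω.
Step 4 — Series with input arm Z1: Z_in = Z1 + (Z3 || Z2) = 86.1 + j1383 Ω = 1386∠86.4° Ω.
Step 5 — Power factor: PF = cos(φ) = Re(Z)/|Z| = 86.1/1386 = 0.06212.
Step 6 — Type: Im(Z) = 1383 ⇒ lagging (phase φ = 86.4°).

PF = 0.06212 (lagging, φ = 86.4°)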